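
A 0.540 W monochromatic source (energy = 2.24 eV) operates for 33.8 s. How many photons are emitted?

5.09e19 photons

Total energy: E_total = P·t = 0.540 × 33.8 = 18.25 J.
Per-photon energy: E = 3.589e-19 J.
N = E_total / E_photon = 5.09e19.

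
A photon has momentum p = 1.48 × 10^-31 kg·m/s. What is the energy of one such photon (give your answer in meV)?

0.277 meV

(c = 2.99792458 × 10^8 m/s, 1 eV = 1.602176634 × 10^-19 J.)
The photon relation is E = pc, giving E = 4.437 × 10^-23 J.
Converting to meV: E = 0.2769 meV ≈ 0.277 meV.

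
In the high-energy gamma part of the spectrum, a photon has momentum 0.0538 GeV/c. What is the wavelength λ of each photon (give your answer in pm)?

0.0230 pm

Use h = 6.62607015 × 10^-34 J·s, c = 2.99792458 × 10^8 m/s, 1 eV = 1.602176634 × 10^-19 J.
First convert: p = 0.0538 GeV/c = 2.8752 × 10^-20 kg·m/s.
For a photon λ = h/p, so λ = 2.305 × 10^-14 m.
Converting to pm: λ = 0.02305 pm ≈ 0.0230 pm.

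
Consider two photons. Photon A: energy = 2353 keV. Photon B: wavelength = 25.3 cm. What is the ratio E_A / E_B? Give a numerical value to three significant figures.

4.80 × 10^11

E_A = 3.770 × 10^-13 J (from energy = 2353 keV, via E given directly).
E_B = 7.852 × 10^-25 J (from wavelength = 25.3 cm, via E = hc/λ).
Ratio = 3.770 × 10^-13 / 7.852 × 10^-25 = 4.80 × 10^11.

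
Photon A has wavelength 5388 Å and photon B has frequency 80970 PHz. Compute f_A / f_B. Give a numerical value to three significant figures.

f_A = 5.564e14 Hz (from wavelength = 5388 Å, via f = c/λ).
f_B = 8.097e19 Hz (from frequency = 80970 PHz, via f given directly).
Ratio = 5.564e14 / 8.097e19 = 6.87e-6.

6.87e-6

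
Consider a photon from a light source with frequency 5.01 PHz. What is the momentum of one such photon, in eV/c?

20.7 eV/c

Take h = 6.62607015e-34 J·s, c = 2.99792458e8 m/s, 1 eV = 1.602176634e-19 J.
Convert to SI: f = 5.01 PHz = 5.01e15 Hz.
Apply p = hf/c: p = 1.107e-26 kg·m/s.
Converting to eV/c: p = 20.72 eV/c ≈ 20.7 eV/c.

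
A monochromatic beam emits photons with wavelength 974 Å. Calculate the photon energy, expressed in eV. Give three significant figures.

12.7 eV

Take h = 6.62607015e-34 J·s, c = 2.99792458e8 m/s, 1 eV = 1.602176634e-19 J.
Convert to SI: λ = 974 Å = 9.74e-8 m.
The photon relation is E = hc/λ, giving E = 2.039e-18 J.
Converting to eV: E = 12.73 eV ≈ 12.7 eV.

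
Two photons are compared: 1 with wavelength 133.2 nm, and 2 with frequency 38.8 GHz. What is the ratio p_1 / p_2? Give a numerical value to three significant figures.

p_1 = 4.975e-27 kg·m/s (from wavelength = 133.2 nm, via p = h/λ).
p_2 = 8.576e-32 kg·m/s (from frequency = 38.8 GHz, via p = hf/c).
Ratio = 4.975e-27 / 8.576e-32 = 5.80e4.

5.80e4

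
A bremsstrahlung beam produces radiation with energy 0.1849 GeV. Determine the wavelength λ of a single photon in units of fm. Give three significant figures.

6.71 fm

Take h = 6.62607015 × 10^-34 J·s, c = 2.99792458 × 10^8 m/s, 1 eV = 1.602176634 × 10^-19 J.
First convert: E = 0.1849 GeV = 2.9624 × 10^-11 J.
For a photon λ = hc/E, so λ = 6.705 × 10^-15 m.
Converting to fm: λ = 6.705 fm ≈ 6.71 fm.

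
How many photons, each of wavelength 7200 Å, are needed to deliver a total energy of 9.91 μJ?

3.59 × 10^13 photons

Per-photon energy: E = 2.759 × 10^-19 J (from wavelength = 7200 Å).
N = E_total / E_photon = 9.91 × 10^-6 J / 2.759 × 10^-19 J = 3.59 × 10^13.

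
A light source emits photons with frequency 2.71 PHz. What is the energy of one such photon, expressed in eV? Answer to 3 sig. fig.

In SI units: f = 2.71 PHz = 2.71e15 Hz.
Since E = hf for a photon, E = 1.796e-18 J.
Converting to eV: E = 11.21 eV ≈ 11.2 eV.

11.2 eV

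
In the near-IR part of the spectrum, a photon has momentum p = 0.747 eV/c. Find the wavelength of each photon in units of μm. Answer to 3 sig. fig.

Convert to SI: p = 0.747 eV/c = 3.9922 × 10^-28 kg·m/s.
Apply λ = h/p: λ = 1.660 × 10^-6 m.
Converting to μm: λ = 1.660 μm ≈ 1.66 μm.

1.66 μm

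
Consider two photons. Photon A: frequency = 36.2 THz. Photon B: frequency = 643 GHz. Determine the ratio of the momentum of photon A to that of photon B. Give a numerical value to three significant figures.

56.3

p_A = 8.001e-29 kg·m/s (from frequency = 36.2 THz, via p = hf/c).
p_B = 1.421e-30 kg·m/s (from frequency = 643 GHz, via p = hf/c).
Ratio = 8.001e-29 / 1.421e-30 = 56.3.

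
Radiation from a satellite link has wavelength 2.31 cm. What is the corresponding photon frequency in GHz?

Convert to SI: λ = 2.31 cm = 0.0231 m.
Since f = c/λ for a photon, f = 1.298 × 10^10 Hz.
Converting to GHz: f = 12.98 GHz ≈ 13.0 GHz.

13.0 GHz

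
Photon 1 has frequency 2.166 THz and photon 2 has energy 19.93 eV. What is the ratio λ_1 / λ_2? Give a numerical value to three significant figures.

2220

λ_1 = 1.384e-4 m (from frequency = 2.166 THz, via λ = c/f).
λ_2 = 6.221e-8 m (from energy = 19.93 eV, via λ = hc/E).
Ratio = 1.384e-4 / 6.221e-8 = 2220.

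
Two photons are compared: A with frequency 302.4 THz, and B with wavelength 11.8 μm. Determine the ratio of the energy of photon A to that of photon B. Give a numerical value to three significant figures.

E_A = 2.004·10^-19 J (from frequency = 302.4 THz, via E = hf).
E_B = 1.683·10^-20 J (from wavelength = 11.8 μm, via E = hc/λ).
Ratio = 2.004·10^-19 / 1.683·10^-20 = 11.9.

11.9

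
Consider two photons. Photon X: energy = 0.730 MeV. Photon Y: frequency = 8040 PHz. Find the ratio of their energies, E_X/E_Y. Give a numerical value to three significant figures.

22.0

E_X = 1.170 × 10^-13 J (from energy = 0.730 MeV, via E given directly).
E_Y = 5.327 × 10^-15 J (from frequency = 8040 PHz, via E = hf).
Ratio = 1.170 × 10^-13 / 5.327 × 10^-15 = 22.0.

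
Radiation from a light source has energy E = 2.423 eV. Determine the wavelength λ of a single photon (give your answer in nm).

512 nm

Take h = 6.62607015 × 10^-34 J·s, c = 2.99792458 × 10^8 m/s, 1 eV = 1.602176634 × 10^-19 J.
Convert to SI: E = 2.423 eV = 3.8821 × 10^-19 J.
For a photon λ = hc/E, so λ = 5.117 × 10^-7 m.
Converting to nm: λ = 511.7 nm ≈ 512 nm.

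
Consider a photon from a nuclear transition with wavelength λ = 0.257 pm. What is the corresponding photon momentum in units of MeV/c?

4.82 MeV/c

Convert to SI: λ = 0.257 pm = 2.57 × 10^-13 m.
Since p = h/λ for a photon, p = 2.578 × 10^-21 kg·m/s.
Converting to MeV/c: p = 4.824 MeV/c ≈ 4.82 MeV/c.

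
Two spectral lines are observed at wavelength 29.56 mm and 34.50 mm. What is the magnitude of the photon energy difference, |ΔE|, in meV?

Using E = hc/λ: E₁ = 6.7200 × 10^-24 J, E₂ = 5.7578 × 10^-24 J.
|ΔE| = |6.7200 × 10^-24 − 5.7578 × 10^-24| = 9.62 × 10^-25 J = 6.01 × 10^-3 meV.

6.01 × 10^-3 meV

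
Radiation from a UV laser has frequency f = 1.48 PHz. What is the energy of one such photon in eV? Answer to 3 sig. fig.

Convert to SI: f = 1.48 PHz = 1.48 × 10^15 Hz.
The photon relation is E = hf, giving E = 9.807 × 10^-19 J.
Converting to eV: E = 6.121 eV ≈ 6.12 eV.

6.12 eV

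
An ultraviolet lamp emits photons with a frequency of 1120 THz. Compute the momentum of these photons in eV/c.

4.63 eV/c

Take h = 6.62607015e-34 J·s, c = 2.99792458e8 m/s, 1 eV = 1.602176634e-19 J.
Convert to SI: f = 1120 THz = 1.12e15 Hz.
Since p = hf/c for a photon, p = 2.475e-27 kg·m/s.
Converting to eV/c: p = 4.632 eV/c ≈ 4.63 eV/c.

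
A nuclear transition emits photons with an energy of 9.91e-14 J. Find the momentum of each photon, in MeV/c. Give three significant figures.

Take c = 2.99792458e8 m/s, 1 eV = 1.602176634e-19 J.
Apply p = E/c: p = 3.306e-22 kg·m/s.
Converting to MeV/c: p = 0.6185 MeV/c ≈ 0.619 MeV/c.

0.619 MeV/c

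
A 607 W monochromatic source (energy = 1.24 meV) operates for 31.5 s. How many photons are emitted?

9.62 × 10^25 photons

Total energy: E_total = P·t = 607 × 31.5 = 19120 J.
Per-photon energy: E = 1.987 × 10^-22 J.
N = E_total / E_photon = 9.62 × 10^25.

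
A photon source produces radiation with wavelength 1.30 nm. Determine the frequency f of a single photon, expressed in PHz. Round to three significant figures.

Use c = 2.99792458e8 m/s.
In SI units: λ = 1.30 nm = 1.30e-9 m.
For a photon f = c/λ, so f = 2.306e17 Hz.
Converting to PHz: f = 230.6 PHz ≈ 231 PHz.

231 PHz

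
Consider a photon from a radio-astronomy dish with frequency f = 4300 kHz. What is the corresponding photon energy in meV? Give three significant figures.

1.78 × 10^-5 meV

First convert: f = 4300 kHz = 4.3 × 10^6 Hz.
Apply E = hf: E = 2.849 × 10^-27 J.
Converting to meV: E = 1.778 × 10^-5 meV ≈ 1.78 × 10^-5 meV.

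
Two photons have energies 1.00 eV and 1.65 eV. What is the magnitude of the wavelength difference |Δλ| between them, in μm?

Using λ = hc/E: λ₁ = 1.240 × 10^-6 m, λ₂ = 7.514 × 10^-7 m.
|Δλ| = |1.240 × 10^-6 − 7.514 × 10^-7| = 4.88 × 10^-7 m = 0.488 μm.

0.488 μm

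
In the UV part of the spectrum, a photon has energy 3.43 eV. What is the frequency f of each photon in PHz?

(h = 6.62607015e-34 J·s, 1 eV = 1.602176634e-19 J.)
In SI units: E = 3.43 eV = 5.4955e-19 J.
Apply f = E/h: f = 8.294e14 Hz.
Converting to PHz: f = 0.8294 PHz ≈ 0.829 PHz.

0.829 PHz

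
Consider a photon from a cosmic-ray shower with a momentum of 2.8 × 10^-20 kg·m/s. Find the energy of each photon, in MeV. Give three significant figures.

52.4 MeV

(c = 2.99792458 × 10^8 m/s, 1 eV = 1.602176634 × 10^-19 J.)
Since E = pc for a photon, E = 8.394 × 10^-12 J.
Converting to MeV: E = 52.39 MeV ≈ 52.4 MeV.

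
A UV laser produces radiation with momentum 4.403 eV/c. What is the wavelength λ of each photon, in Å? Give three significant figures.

2820 Å

Use h = 6.62607015e-34 J·s, c = 2.99792458e8 m/s, 1 eV = 1.602176634e-19 J.
First convert: p = 4.403 eV/c = 2.3531e-27 kg·m/s.
For a photon λ = h/p, so λ = 2.816e-7 m.
Converting to Å: λ = 2816 Å ≈ 2820 Å.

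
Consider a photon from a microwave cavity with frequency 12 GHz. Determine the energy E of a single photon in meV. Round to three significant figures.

0.0496 meV

Use h = 6.62607015 × 10^-34 J·s, 1 eV = 1.602176634 × 10^-19 J.
Convert to SI: f = 12 GHz = 1.2 × 10^10 Hz.
The photon relation is E = hf, giving E = 7.951 × 10^-24 J.
Converting to meV: E = 0.04963 meV ≈ 0.0496 meV.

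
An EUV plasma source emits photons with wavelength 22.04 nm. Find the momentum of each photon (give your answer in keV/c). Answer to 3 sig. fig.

Convert to SI: λ = 22.04 nm = 2.204 × 10^-8 m.
The photon relation is p = h/λ, giving p = 3.006 × 10^-26 kg·m/s.
Converting to keV/c: p = 0.05625 keV/c ≈ 0.0563 keV/c.

0.0563 keV/c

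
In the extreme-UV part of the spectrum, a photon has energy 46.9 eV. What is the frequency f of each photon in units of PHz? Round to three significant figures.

Take h = 6.62607015e-34 J·s, 1 eV = 1.602176634e-19 J.
In SI units: E = 46.9 eV = 7.5142e-18 J.
The photon relation is f = E/h, giving f = 1.134e16 Hz.
Converting to PHz: f = 11.34 PHz ≈ 11.3 PHz.

11.3 PHz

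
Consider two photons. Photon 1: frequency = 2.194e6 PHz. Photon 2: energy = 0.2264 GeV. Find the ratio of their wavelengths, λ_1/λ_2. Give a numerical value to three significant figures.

25.0

λ_1 = 1.366e-13 m (from frequency = 2.194e6 PHz, via λ = c/f).
λ_2 = 5.476e-15 m (from energy = 0.2264 GeV, via λ = hc/E).
Ratio = 1.366e-13 / 5.476e-15 = 25.0.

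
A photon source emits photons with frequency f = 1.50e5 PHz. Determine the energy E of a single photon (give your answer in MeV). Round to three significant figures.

0.620 MeV

In SI units: f = 1.50e5 PHz = 1.50e20 Hz.
The photon relation is E = hf, giving E = 9.939e-14 J.
Converting to MeV: E = 0.6204 MeV ≈ 0.620 MeV.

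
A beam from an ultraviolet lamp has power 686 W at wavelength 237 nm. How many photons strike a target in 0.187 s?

Total energy: E_total = P·t = 686 × 0.187 = 128.3 J.
Per-photon energy: E = 8.382e-19 J.
N = E_total / E_photon = 1.53e20.

1.53e20 photons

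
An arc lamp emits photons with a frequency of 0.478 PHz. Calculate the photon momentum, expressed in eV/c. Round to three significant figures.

1.98 eV/c

Convert to SI: f = 0.478 PHz = 4.78 × 10^14 Hz.
Apply p = hf/c: p = 1.056 × 10^-27 kg·m/s.
Converting to eV/c: p = 1.977 eV/c ≈ 1.98 eV/c.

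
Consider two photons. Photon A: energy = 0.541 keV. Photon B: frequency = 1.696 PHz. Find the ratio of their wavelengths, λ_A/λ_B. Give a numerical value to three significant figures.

0.0130

λ_A = 2.292 × 10^-9 m (from energy = 0.541 keV, via λ = hc/E).
λ_B = 1.768 × 10^-7 m (from frequency = 1.696 PHz, via λ = c/f).
Ratio = 2.292 × 10^-9 / 1.768 × 10^-7 = 0.0130.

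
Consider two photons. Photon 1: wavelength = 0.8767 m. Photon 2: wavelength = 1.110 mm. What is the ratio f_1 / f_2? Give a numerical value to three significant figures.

f_1 = 3.420 × 10^8 Hz (from wavelength = 0.8767 m, via f = c/λ).
f_2 = 2.701 × 10^11 Hz (from wavelength = 1.110 mm, via f = c/λ).
Ratio = 3.420 × 10^8 / 2.701 × 10^11 = 1.27 × 10^-3.

1.27 × 10^-3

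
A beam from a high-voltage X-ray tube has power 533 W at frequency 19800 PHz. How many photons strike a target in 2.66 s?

Total energy: E_total = P·t = 533 × 2.66 = 1418 J.
Per-photon energy: E = 1.312·10^-14 J.
N = E_total / E_photon = 1.08·10^17.

1.08·10^17 photons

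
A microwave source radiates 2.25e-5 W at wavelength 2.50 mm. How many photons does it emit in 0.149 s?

Total energy: E_total = P·t = 2.25e-5 × 0.149 = 3.353e-6 J.
Per-photon energy: E = 7.946e-23 J.
N = E_total / E_photon = 4.22e16.

4.22e16 photons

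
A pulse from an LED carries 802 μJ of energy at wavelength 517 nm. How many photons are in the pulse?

Per-photon energy: E = 3.842e-19 J (from wavelength = 517 nm).
N = E_total / E_photon = 8.02e-4 J / 3.842e-19 J = 2.09e15.

2.09e15 photons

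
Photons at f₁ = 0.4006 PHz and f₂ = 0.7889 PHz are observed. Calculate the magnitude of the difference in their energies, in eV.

1.61 eV

Using E = hf: E₁ = 2.6544e-19 J, E₂ = 5.2273e-19 J.
|ΔE| = |2.6544e-19 − 5.2273e-19| = 2.57e-19 J = 1.61 eV.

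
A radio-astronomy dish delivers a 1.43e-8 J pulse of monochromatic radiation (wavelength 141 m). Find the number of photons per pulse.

Per-photon energy: E = 1.409e-27 J (from wavelength = 141 m).
N = E_total / E_photon = 1.43e-8 J / 1.409e-27 J = 1.02e19.

1.02e19 photons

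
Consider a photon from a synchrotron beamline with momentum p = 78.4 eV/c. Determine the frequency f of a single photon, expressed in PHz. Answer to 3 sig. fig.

(h = 6.62607015·10^-34 J·s, c = 2.99792458·10^8 m/s, 1 eV = 1.602176634·10^-19 J.)
In SI units: p = 78.4 eV/c = 4.1899·10^-26 kg·m/s.
The photon relation is f = pc/h, giving f = 1.896·10^16 Hz.
Converting to PHz: f = 18.96 PHz ≈ 19.0 PHz.

19.0 PHz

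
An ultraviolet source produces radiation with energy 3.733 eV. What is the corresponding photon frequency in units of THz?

903 THz

First convert: E = 3.733 eV = 5.9809·10^-19 J.
For a photon f = E/h, so f = 9.026·10^14 Hz.
Converting to THz: f = 902.6 THz ≈ 903 THz.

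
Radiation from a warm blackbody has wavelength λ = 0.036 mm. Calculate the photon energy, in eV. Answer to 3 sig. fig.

Take h = 6.62607015 × 10^-34 J·s, c = 2.99792458 × 10^8 m/s, 1 eV = 1.602176634 × 10^-19 J.
First convert: λ = 0.036 mm = 3.6 × 10^-5 m.
Since E = hc/λ for a photon, E = 5.518 × 10^-21 J.
Converting to eV: E = 0.03444 eV ≈ 0.0344 eV.

0.0344 eV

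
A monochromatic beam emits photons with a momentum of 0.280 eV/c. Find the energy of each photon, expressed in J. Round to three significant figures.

4.49e-20 J

First convert: p = 0.280 eV/c = 1.4964e-28 kg·m/s.
Apply E = pc: E = 4.486e-20 J.
So E ≈ 4.49e-20 J.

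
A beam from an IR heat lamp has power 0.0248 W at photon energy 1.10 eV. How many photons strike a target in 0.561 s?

7.89·10^16 photons

Total energy: E_total = P·t = 0.0248 × 0.561 = 0.01391 J.
Per-photon energy: E = 1.762·10^-19 J.
N = E_total / E_photon = 7.89·10^16.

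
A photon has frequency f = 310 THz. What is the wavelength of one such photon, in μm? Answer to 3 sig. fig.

Convert to SI: f = 310 THz = 3.1 × 10^14 Hz.
Apply λ = c/f: λ = 9.671 × 10^-7 m.
Converting to μm: λ = 0.9671 μm ≈ 0.967 μm.

0.967 μm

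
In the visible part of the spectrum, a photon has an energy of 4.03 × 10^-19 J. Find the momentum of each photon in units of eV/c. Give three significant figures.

2.52 eV/c

Take c = 2.99792458 × 10^8 m/s, 1 eV = 1.602176634 × 10^-19 J.
For a photon p = E/c, so p = 1.344 × 10^-27 kg·m/s.
Converting to eV/c: p = 2.515 eV/c ≈ 2.52 eV/c.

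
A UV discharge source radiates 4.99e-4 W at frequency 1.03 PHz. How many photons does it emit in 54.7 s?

Total energy: E_total = P·t = 4.99e-4 × 54.7 = 0.02730 J.
Per-photon energy: E = 6.825e-19 J.
N = E_total / E_photon = 4.00e16.

4.00e16 photons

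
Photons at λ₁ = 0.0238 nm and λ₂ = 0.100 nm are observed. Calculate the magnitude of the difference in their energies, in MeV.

Using E = hc/λ: E₁ = 8.346 × 10^-15 J, E₂ = 1.986 × 10^-15 J.
|ΔE| = |8.346 × 10^-15 − 1.986 × 10^-15| = 6.36 × 10^-15 J = 0.0397 MeV.

0.0397 MeV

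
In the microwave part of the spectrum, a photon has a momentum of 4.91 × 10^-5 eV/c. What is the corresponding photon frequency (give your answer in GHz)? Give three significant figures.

11.9 GHz

Take h = 6.62607015 × 10^-34 J·s, c = 2.99792458 × 10^8 m/s, 1 eV = 1.602176634 × 10^-19 J.
In SI units: p = 4.91 × 10^-5 eV/c = 2.6240 × 10^-32 kg·m/s.
The photon relation is f = pc/h, giving f = 1.187 × 10^10 Hz.
Converting to GHz: f = 11.87 GHz ≈ 11.9 GHz.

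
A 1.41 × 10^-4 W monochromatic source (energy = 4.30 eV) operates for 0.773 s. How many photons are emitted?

Total energy: E_total = P·t = 1.41 × 10^-4 × 0.773 = 1.090 × 10^-4 J.
Per-photon energy: E = 6.889 × 10^-19 J.
N = E_total / E_photon = 1.58 × 10^14.

1.58 × 10^14 photons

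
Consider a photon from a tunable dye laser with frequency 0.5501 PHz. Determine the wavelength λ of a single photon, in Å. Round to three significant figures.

First convert: f = 0.5501 PHz = 5.501 × 10^14 Hz.
For a photon λ = c/f, so λ = 5.450 × 10^-7 m.
Converting to Å: λ = 5450 Å ≈ 5450 Å.

5450 Å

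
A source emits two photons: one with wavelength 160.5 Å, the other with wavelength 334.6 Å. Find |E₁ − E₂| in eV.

Using E = hc/λ: E₁ = 1.2377·10^-17 J, E₂ = 5.9368·10^-18 J.
|ΔE| = |1.2377·10^-17 − 5.9368·10^-18| = 6.44·10^-18 J = 40.2 eV.

40.2 eV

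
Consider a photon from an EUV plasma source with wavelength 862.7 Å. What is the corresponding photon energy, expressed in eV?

First convert: λ = 862.7 Å = 8.627e-8 m.
Apply E = hc/λ: E = 2.303e-18 J.
Converting to eV: E = 14.37 eV ≈ 14.4 eV.

14.4 eV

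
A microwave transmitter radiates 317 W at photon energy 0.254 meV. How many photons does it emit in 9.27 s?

Total energy: E_total = P·t = 317 × 9.27 = 2939 J.
Per-photon energy: E = 4.070e-23 J.
N = E_total / E_photon = 7.22e25.

7.22e25 photons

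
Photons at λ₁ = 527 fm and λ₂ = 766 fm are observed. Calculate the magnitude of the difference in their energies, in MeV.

Using E = hc/λ: E₁ = 3.769 × 10^-13 J, E₂ = 2.593 × 10^-13 J.
|ΔE| = |3.769 × 10^-13 − 2.593 × 10^-13| = 1.18 × 10^-13 J = 0.734 MeV.

0.734 MeV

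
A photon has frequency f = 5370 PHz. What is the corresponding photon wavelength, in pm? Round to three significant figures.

Convert to SI: f = 5370 PHz = 5.37e18 Hz.
Since λ = c/f for a photon, λ = 5.583e-11 m.
Converting to pm: λ = 55.83 pm ≈ 55.8 pm.

55.8 pm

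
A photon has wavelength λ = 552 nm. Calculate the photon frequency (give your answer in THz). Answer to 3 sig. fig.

(c = 2.99792458·10^8 m/s.)
First convert: λ = 552 nm = 5.52·10^-7 m.
Apply f = c/λ: f = 5.431·10^14 Hz.
Converting to THz: f = 543.1 THz ≈ 543 THz.

543 THz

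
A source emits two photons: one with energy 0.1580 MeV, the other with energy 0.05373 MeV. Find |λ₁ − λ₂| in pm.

Using λ = hc/E: λ₁ = 7.8471e-12 m, λ₂ = 2.3075e-11 m.
|Δλ| = |7.8471e-12 − 2.3075e-11| = 1.52e-11 m = 15.2 pm.

15.2 pm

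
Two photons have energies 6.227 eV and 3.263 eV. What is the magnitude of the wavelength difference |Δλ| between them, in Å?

1810 Å

Using λ = hc/E: λ₁ = 1.9911e-7 m, λ₂ = 3.7997e-7 m.
|Δλ| = |1.9911e-7 − 3.7997e-7| = 1.81e-7 m = 1810 Å.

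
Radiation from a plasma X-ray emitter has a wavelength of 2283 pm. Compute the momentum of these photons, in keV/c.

(h = 6.62607015 × 10^-34 J·s, c = 2.99792458 × 10^8 m/s, 1 eV = 1.602176634 × 10^-19 J.)
First convert: λ = 2283 pm = 2.283 × 10^-9 m.
Since p = h/λ for a photon, p = 2.902 × 10^-25 kg·m/s.
Converting to keV/c: p = 0.5431 keV/c ≈ 0.543 keV/c.

0.543 keV/c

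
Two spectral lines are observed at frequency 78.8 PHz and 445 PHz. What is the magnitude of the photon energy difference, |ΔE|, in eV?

Using E = hf: E₁ = 5.221 × 10^-17 J, E₂ = 2.949 × 10^-16 J.
|ΔE| = |5.221 × 10^-17 − 2.949 × 10^-16| = 2.43 × 10^-16 J = 1510 eV.

1510 eV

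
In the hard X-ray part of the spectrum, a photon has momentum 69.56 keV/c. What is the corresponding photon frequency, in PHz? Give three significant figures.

1.68 × 10^4 PHz

(h = 6.62607015 × 10^-34 J·s, c = 2.99792458 × 10^8 m/s, 1 eV = 1.602176634 × 10^-19 J.)
First convert: p = 69.56 keV/c = 3.7175 × 10^-23 kg·m/s.
The photon relation is f = pc/h, giving f = 1.682 × 10^19 Hz.
Converting to PHz: f = 16820 PHz ≈ 1.68 × 10^4 PHz.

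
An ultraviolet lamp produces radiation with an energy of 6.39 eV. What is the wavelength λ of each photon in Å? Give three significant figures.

1940 Å

Use h = 6.62607015 × 10^-34 J·s, c = 2.99792458 × 10^8 m/s, 1 eV = 1.602176634 × 10^-19 J.
Convert to SI: E = 6.39 eV = 1.0238 × 10^-18 J.
Since λ = hc/E for a photon, λ = 1.940 × 10^-7 m.
Converting to Å: λ = 1940 Å ≈ 1940 Å.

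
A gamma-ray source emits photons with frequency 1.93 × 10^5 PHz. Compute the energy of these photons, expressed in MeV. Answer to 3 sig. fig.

Take h = 6.62607015 × 10^-34 J·s, 1 eV = 1.602176634 × 10^-19 J.
First convert: f = 1.93 × 10^5 PHz = 1.93 × 10^20 Hz.
For a photon E = hf, so E = 1.279 × 10^-13 J.
Converting to MeV: E = 0.7982 MeV ≈ 0.798 MeV.

0.798 MeV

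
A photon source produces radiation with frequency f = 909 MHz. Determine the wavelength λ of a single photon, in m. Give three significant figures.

0.330 m

Use c = 2.99792458·10^8 m/s.
Convert to SI: f = 909 MHz = 9.09·10^8 Hz.
Apply λ = c/f: λ = 0.3298 m.
So λ ≈ 0.330 m.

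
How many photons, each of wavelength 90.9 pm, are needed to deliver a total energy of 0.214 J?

Per-photon energy: E = 2.185e-15 J (from wavelength = 90.9 pm).
N = E_total / E_photon = 0.214 J / 2.185e-15 J = 9.79e13.

9.79e13 photons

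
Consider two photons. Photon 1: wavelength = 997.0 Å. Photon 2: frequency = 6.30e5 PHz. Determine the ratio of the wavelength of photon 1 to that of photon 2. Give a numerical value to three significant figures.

λ_1 = 9.970e-8 m (from wavelength = 997.0 Å, via λ given directly).
λ_2 = 4.759e-13 m (from frequency = 6.30e5 PHz, via λ = c/f).
Ratio = 9.970e-8 / 4.759e-13 = 2.10e5.

2.10e5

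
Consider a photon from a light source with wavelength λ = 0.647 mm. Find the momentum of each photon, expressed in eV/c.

1.92e-3 eV/c

Use h = 6.62607015e-34 J·s, c = 2.99792458e8 m/s, 1 eV = 1.602176634e-19 J.
In SI units: λ = 0.647 mm = 6.47e-4 m.
For a photon p = h/λ, so p = 1.024e-30 kg·m/s.
Converting to eV/c: p = 0.001916 eV/c ≈ 1.92e-3 eV/c.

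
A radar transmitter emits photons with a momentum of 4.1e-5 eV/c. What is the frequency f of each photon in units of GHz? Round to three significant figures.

First convert: p = 4.1e-5 eV/c = 2.1912e-32 kg·m/s.
The photon relation is f = pc/h, giving f = 9.914e9 Hz.
Converting to GHz: f = 9.914 GHz ≈ 9.91 GHz.

9.91 GHz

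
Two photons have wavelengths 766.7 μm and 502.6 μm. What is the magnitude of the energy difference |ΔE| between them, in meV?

Using E = hc/λ: E₁ = 2.5909 × 10^-22 J, E₂ = 3.9523 × 10^-22 J.
|ΔE| = |2.5909 × 10^-22 − 3.9523 × 10^-22| = 1.36 × 10^-22 J = 0.850 meV.

0.850 meV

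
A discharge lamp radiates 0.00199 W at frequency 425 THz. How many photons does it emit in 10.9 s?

Total energy: E_total = P·t = 0.00199 × 10.9 = 0.02169 J.
Per-photon energy: E = 2.816e-19 J.
N = E_total / E_photon = 7.70e16.

7.70e16 photons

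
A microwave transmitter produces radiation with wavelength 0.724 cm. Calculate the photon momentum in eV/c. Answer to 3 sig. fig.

1.71e-4 eV/c

(h = 6.62607015e-34 J·s, c = 2.99792458e8 m/s, 1 eV = 1.602176634e-19 J.)
First convert: λ = 0.724 cm = 0.00724 m.
Apply p = h/λ: p = 9.152e-32 kg·m/s.
Converting to eV/c: p = 1.712e-4 eV/c ≈ 1.71e-4 eV/c.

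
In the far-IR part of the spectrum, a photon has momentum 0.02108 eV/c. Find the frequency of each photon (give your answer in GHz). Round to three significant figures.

5100 GHz

Take h = 6.62607015 × 10^-34 J·s, c = 2.99792458 × 10^8 m/s, 1 eV = 1.602176634 × 10^-19 J.
Convert to SI: p = 0.02108 eV/c = 1.1266 × 10^-29 kg·m/s.
Apply f = pc/h: f = 5.097 × 10^12 Hz.
Converting to GHz: f = 5097 GHz ≈ 5100 GHz.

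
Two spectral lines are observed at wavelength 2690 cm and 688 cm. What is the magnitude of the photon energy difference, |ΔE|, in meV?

Using E = hc/λ: E₁ = 7.385e-27 J, E₂ = 2.887e-26 J.
|ΔE| = |7.385e-27 − 2.887e-26| = 2.15e-26 J = 1.34e-4 meV.

1.34e-4 meV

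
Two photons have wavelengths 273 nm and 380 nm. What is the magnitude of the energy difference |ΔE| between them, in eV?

Using E = hc/λ: E₁ = 7.276 × 10^-19 J, E₂ = 5.227 × 10^-19 J.
|ΔE| = |7.276 × 10^-19 − 5.227 × 10^-19| = 2.05 × 10^-19 J = 1.28 eV.

1.28 eV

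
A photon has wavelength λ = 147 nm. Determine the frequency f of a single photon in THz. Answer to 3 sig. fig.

Convert to SI: λ = 147 nm = 1.47e-7 m.
Since f = c/λ for a photon, f = 2.039e15 Hz.
Converting to THz: f = 2039 THz ≈ 2040 THz.

2040 THz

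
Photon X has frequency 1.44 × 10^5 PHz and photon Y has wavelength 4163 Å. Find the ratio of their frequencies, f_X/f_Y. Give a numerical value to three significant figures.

2.00 × 10^5

f_X = 1.440 × 10^20 Hz (from frequency = 1.44 × 10^5 PHz, via f given directly).
f_Y = 7.201 × 10^14 Hz (from wavelength = 4163 Å, via f = c/λ).
Ratio = 1.440 × 10^20 / 7.201 × 10^14 = 2.00 × 10^5.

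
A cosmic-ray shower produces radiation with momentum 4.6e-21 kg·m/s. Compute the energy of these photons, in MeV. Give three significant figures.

8.61 MeV

Since E = pc for a photon, E = 1.379e-12 J.
Converting to MeV: E = 8.607 MeV ≈ 8.61 MeV.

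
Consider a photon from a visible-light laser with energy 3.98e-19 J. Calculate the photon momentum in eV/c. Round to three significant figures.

Take c = 2.99792458e8 m/s, 1 eV = 1.602176634e-19 J.
For a photon p = E/c, so p = 1.328e-27 kg·m/s.
Converting to eV/c: p = 2.484 eV/c ≈ 2.48 eV/c.

2.48 eV/c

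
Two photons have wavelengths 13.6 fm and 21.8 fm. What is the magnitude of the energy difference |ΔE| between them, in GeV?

Using E = hc/λ: E₁ = 1.461 × 10^-11 J, E₂ = 9.112 × 10^-12 J.
|ΔE| = |1.461 × 10^-11 − 9.112 × 10^-12| = 5.49 × 10^-12 J = 0.0343 GeV.

0.0343 GeV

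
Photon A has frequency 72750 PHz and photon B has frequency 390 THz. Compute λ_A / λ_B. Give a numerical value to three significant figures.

λ_A = 4.121·10^-12 m (from frequency = 72750 PHz, via λ = c/f).
λ_B = 7.687·10^-7 m (from frequency = 390 THz, via λ = c/f).
Ratio = 4.121·10^-12 / 7.687·10^-7 = 5.36·10^-6.

5.36·10^-6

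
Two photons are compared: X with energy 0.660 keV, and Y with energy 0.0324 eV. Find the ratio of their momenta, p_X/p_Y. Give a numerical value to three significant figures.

p_X = 3.527·10^-25 kg·m/s (from energy = 0.660 keV, via p = E/c).
p_Y = 1.732·10^-29 kg·m/s (from energy = 0.0324 eV, via p = E/c).
Ratio = 3.527·10^-25 / 1.732·10^-29 = 2.04·10^4.

2.04·10^4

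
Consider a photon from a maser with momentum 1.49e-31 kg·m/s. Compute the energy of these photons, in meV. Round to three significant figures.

0.279 meV

Take c = 2.99792458e8 m/s, 1 eV = 1.602176634e-19 J.
Apply E = pc: E = 4.467e-23 J.
Converting to meV: E = 0.2788 meV ≈ 0.279 meV.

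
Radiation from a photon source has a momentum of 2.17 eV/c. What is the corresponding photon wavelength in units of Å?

Take h = 6.62607015 × 10^-34 J·s, c = 2.99792458 × 10^8 m/s, 1 eV = 1.602176634 × 10^-19 J.
First convert: p = 2.17 eV/c = 1.1597 × 10^-27 kg·m/s.
For a photon λ = h/p, so λ = 5.714 × 10^-7 m.
Converting to Å: λ = 5714 Å ≈ 5710 Å.

5710 Å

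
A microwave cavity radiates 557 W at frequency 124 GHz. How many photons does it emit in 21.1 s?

1.43e26 photons

Total energy: E_total = P·t = 557 × 21.1 = 11750 J.
Per-photon energy: E = 8.216e-23 J.
N = E_total / E_photon = 1.43e26.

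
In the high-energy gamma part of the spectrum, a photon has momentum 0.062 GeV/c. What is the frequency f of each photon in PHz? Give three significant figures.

1.50·10^7 PHz

Convert to SI: p = 0.062 GeV/c = 3.3135·10^-20 kg·m/s.
Since f = pc/h for a photon, f = 1.499·10^22 Hz.
Converting to PHz: f = 1.499·10^7 PHz ≈ 1.50·10^7 PHz.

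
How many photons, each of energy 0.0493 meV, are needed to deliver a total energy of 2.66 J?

3.37e23 photons

Per-photon energy: E = 7.899e-24 J (from energy = 0.0493 meV).
N = E_total / E_photon = 2.66 J / 7.899e-24 J = 3.37e23.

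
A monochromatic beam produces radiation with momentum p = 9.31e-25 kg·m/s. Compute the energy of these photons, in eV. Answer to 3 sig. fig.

1740 eV

Take c = 2.99792458e8 m/s, 1 eV = 1.602176634e-19 J.
For a photon E = pc, so E = 2.791e-16 J.
Converting to eV: E = 1742 eV ≈ 1740 eV.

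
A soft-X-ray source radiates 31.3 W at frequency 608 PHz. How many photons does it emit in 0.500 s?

Total energy: E_total = P·t = 31.3 × 0.500 = 15.65 J.
Per-photon energy: E = 4.029 × 10^-16 J.
N = E_total / E_photon = 3.88 × 10^16.

3.88 × 10^16 photons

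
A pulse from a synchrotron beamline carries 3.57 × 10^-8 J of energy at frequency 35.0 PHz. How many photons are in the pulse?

Per-photon energy: E = 2.319 × 10^-17 J (from frequency = 35.0 PHz).
N = E_total / E_photon = 3.57 × 10^-8 J / 2.319 × 10^-17 J = 1.54 × 10^9.

1.54 × 10^9 photons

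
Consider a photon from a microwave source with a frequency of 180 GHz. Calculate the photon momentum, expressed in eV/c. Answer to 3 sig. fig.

Use h = 6.62607015e-34 J·s, c = 2.99792458e8 m/s, 1 eV = 1.602176634e-19 J.
First convert: f = 180 GHz = 1.80e11 Hz.
For a photon p = hf/c, so p = 3.978e-31 kg·m/s.
Converting to eV/c: p = 7.444e-4 eV/c ≈ 7.44e-4 eV/c.

7.44e-4 eV/c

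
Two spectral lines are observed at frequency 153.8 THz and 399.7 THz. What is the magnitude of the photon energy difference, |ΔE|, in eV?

1.02 eV

Using E = hf: E₁ = 1.0191e-19 J, E₂ = 2.6484e-19 J.
|ΔE| = |1.0191e-19 − 2.6484e-19| = 1.63e-19 J = 1.02 eV.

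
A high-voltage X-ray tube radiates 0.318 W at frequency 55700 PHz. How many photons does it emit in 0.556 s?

Total energy: E_total = P·t = 0.318 × 0.556 = 0.1768 J.
Per-photon energy: E = 3.691e-14 J.
N = E_total / E_photon = 4.79e12.

4.79e12 photons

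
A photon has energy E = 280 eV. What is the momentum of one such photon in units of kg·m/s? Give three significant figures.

In SI units: E = 280 eV = 4.4861 × 10^-17 J.
Apply p = E/c: p = 1.496 × 10^-25 kg·m/s.
So p ≈ 1.50 × 10^-25 kg·m/s.

1.50 × 10^-25 kg·m/s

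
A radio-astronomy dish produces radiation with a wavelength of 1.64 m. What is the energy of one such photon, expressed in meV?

7.56·10^-4 meV

(h = 6.62607015·10^-34 J·s, c = 2.99792458·10^8 m/s, 1 eV = 1.602176634·10^-19 J.)
Apply E = hc/λ: E = 1.211·10^-25 J.
Converting to meV: E = 7.560·10^-4 meV ≈ 7.56·10^-4 meV.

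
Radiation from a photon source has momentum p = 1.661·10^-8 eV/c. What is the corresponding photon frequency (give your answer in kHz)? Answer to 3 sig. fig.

4020 kHz

(h = 6.62607015·10^-34 J·s, c = 2.99792458·10^8 m/s, 1 eV = 1.602176634·10^-19 J.)
In SI units: p = 1.661·10^-8 eV/c = 8.8769·10^-36 kg·m/s.
Since f = pc/h for a photon, f = 4.016·10^6 Hz.
Converting to kHz: f = 4016 kHz ≈ 4020 kHz.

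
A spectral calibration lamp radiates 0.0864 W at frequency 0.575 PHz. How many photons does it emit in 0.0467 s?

Total energy: E_total = P·t = 0.0864 × 0.0467 = 0.004035 J.
Per-photon energy: E = 3.810·10^-19 J.
N = E_total / E_photon = 1.06·10^16.

1.06·10^16 photons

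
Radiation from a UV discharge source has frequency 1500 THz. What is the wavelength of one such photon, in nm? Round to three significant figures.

Take c = 2.99792458e8 m/s.
Convert to SI: f = 1500 THz = 1.5e15 Hz.
The photon relation is λ = c/f, giving λ = 1.999e-7 m.
Converting to nm: λ = 199.9 nm ≈ 200 nm.

200 nm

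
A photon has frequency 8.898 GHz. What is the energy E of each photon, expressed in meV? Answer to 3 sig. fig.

0.0368 meV

Convert to SI: f = 8.898 GHz = 8.898·10^9 Hz.
The photon relation is E = hf, giving E = 5.896·10^-24 J.
Converting to meV: E = 0.03680 meV ≈ 0.0368 meV.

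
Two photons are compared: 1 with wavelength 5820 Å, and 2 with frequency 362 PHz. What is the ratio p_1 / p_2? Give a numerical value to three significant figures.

p_1 = 1.139 × 10^-27 kg·m/s (from wavelength = 5820 Å, via p = h/λ).
p_2 = 8.001 × 10^-25 kg·m/s (from frequency = 362 PHz, via p = hf/c).
Ratio = 1.139 × 10^-27 / 8.001 × 10^-25 = 1.42 × 10^-3.

1.42 × 10^-3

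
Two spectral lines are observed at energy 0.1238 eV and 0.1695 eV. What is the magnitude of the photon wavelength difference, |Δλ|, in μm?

Using λ = hc/E: λ₁ = 1.0015 × 10^-5 m, λ₂ = 7.3147 × 10^-6 m.
|Δλ| = |1.0015 × 10^-5 − 7.3147 × 10^-6| = 2.70 × 10^-6 m = 2.70 μm.

2.70 μm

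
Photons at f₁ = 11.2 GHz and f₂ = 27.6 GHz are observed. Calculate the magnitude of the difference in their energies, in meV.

0.0678 meV

Using E = hf: E₁ = 7.421 × 10^-24 J, E₂ = 1.829 × 10^-23 J.
|ΔE| = |7.421 × 10^-24 − 1.829 × 10^-23| = 1.09 × 10^-23 J = 0.0678 meV.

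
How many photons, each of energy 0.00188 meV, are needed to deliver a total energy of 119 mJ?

3.95e23 photons

Per-photon energy: E = 3.012e-25 J (from energy = 0.00188 meV).
N = E_total / E_photon = 0.119 J / 3.012e-25 J = 3.95e23.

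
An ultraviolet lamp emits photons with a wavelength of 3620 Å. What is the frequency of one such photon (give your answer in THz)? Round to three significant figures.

Take c = 2.99792458e8 m/s.
Convert to SI: λ = 3620 Å = 3.62e-7 m.
The photon relation is f = c/λ, giving f = 8.282e14 Hz.
Converting to THz: f = 828.2 THz ≈ 828 THz.

828 THz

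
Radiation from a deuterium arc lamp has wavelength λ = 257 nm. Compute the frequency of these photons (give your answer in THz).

1170 THz

Convert to SI: λ = 257 nm = 2.57e-7 m.
Since f = c/λ for a photon, f = 1.167e15 Hz.
Converting to THz: f = 1167 THz ≈ 1170 THz.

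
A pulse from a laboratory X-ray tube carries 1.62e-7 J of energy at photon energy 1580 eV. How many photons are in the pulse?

Per-photon energy: E = 2.531e-16 J (from energy = 1580 eV).
N = E_total / E_photon = 1.62e-7 J / 2.531e-16 J = 6.40e8.

6.40e8 photons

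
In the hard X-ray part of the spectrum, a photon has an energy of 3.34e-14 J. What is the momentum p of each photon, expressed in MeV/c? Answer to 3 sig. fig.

Use c = 2.99792458e8 m/s, 1 eV = 1.602176634e-19 J.
For a photon p = E/c, so p = 1.114e-22 kg·m/s.
Converting to MeV/c: p = 0.2085 MeV/c ≈ 0.208 MeV/c.

0.208 MeV/c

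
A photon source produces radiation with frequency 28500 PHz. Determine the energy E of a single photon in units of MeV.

(h = 6.62607015e-34 J·s, 1 eV = 1.602176634e-19 J.)
In SI units: f = 28500 PHz = 2.85e19 Hz.
The photon relation is E = hf, giving E = 1.888e-14 J.
Converting to MeV: E = 0.1179 MeV ≈ 0.118 MeV.

0.118 MeV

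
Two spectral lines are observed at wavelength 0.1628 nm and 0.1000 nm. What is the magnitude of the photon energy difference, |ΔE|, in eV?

Using E = hc/λ: E₁ = 1.2202e-15 J, E₂ = 1.9864e-15 J.
|ΔE| = |1.2202e-15 − 1.9864e-15| = 7.66e-16 J = 4780 eV.

4780 eV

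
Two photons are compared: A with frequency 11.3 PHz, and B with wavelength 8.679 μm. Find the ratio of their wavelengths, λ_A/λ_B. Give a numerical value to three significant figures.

3.06e-3

λ_A = 2.653e-8 m (from frequency = 11.3 PHz, via λ = c/f).
λ_B = 8.679e-6 m (from wavelength = 8.679 μm, via λ given directly).
Ratio = 2.653e-8 / 8.679e-6 = 3.06e-3.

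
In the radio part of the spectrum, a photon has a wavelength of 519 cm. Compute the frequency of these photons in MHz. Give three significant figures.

Convert to SI: λ = 519 cm = 5.19 m.
Since f = c/λ for a photon, f = 5.776·10^7 Hz.
Converting to MHz: f = 57.76 MHz ≈ 57.8 MHz.

57.8 MHz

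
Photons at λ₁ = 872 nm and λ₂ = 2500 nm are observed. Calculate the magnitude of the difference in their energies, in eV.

Using E = hc/λ: E₁ = 2.278 × 10^-19 J, E₂ = 7.946 × 10^-20 J.
|ΔE| = |2.278 × 10^-19 − 7.946 × 10^-20| = 1.48 × 10^-19 J = 0.926 eV.

0.926 eV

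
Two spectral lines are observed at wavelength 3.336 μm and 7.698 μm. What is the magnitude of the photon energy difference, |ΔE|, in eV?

Using E = hc/λ: E₁ = 5.9546·10^-20 J, E₂ = 2.5805·10^-20 J.
|ΔE| = |5.9546·10^-20 − 2.5805·10^-20| = 3.37·10^-20 J = 0.211 eV.

0.211 eV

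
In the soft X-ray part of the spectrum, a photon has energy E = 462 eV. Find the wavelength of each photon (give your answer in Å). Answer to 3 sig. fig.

Convert to SI: E = 462 eV = 7.4021e-17 J.
Apply λ = hc/E: λ = 2.684e-9 m.
Converting to Å: λ = 26.84 Å ≈ 26.8 Å.

26.8 Å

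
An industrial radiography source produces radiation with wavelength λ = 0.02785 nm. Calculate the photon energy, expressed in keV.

44.5 keV

Use h = 6.62607015 × 10^-34 J·s, c = 2.99792458 × 10^8 m/s, 1 eV = 1.602176634 × 10^-19 J.
In SI units: λ = 0.02785 nm = 2.785 × 10^-11 m.
Since E = hc/λ for a photon, E = 7.133 × 10^-15 J.
Converting to keV: E = 44.52 keV ≈ 44.5 keV.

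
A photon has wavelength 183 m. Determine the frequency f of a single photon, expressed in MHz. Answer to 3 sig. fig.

Take c = 2.99792458 × 10^8 m/s.
The photon relation is f = c/λ, giving f = 1.638 × 10^6 Hz.
Converting to MHz: f = 1.638 MHz ≈ 1.64 MHz.

1.64 MHz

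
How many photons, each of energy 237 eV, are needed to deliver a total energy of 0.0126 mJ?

3.32 × 10^11 photons

Per-photon energy: E = 3.797 × 10^-17 J (from energy = 237 eV).
N = E_total / E_photon = 1.26 × 10^-5 J / 3.797 × 10^-17 J = 3.32 × 10^11.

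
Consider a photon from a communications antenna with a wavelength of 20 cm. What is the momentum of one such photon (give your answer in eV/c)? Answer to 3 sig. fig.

Convert to SI: λ = 20 cm = 0.20 m.
The photon relation is p = h/λ, giving p = 3.313e-33 kg·m/s.
Converting to eV/c: p = 6.199e-6 eV/c ≈ 6.20e-6 eV/c.

6.20e-6 eV/c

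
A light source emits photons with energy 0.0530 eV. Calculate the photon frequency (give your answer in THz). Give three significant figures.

(h = 6.62607015e-34 J·s, 1 eV = 1.602176634e-19 J.)
First convert: E = 0.0530 eV = 8.4915e-21 J.
For a photon f = E/h, so f = 1.282e13 Hz.
Converting to THz: f = 12.82 THz ≈ 12.8 THz.

12.8 THz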